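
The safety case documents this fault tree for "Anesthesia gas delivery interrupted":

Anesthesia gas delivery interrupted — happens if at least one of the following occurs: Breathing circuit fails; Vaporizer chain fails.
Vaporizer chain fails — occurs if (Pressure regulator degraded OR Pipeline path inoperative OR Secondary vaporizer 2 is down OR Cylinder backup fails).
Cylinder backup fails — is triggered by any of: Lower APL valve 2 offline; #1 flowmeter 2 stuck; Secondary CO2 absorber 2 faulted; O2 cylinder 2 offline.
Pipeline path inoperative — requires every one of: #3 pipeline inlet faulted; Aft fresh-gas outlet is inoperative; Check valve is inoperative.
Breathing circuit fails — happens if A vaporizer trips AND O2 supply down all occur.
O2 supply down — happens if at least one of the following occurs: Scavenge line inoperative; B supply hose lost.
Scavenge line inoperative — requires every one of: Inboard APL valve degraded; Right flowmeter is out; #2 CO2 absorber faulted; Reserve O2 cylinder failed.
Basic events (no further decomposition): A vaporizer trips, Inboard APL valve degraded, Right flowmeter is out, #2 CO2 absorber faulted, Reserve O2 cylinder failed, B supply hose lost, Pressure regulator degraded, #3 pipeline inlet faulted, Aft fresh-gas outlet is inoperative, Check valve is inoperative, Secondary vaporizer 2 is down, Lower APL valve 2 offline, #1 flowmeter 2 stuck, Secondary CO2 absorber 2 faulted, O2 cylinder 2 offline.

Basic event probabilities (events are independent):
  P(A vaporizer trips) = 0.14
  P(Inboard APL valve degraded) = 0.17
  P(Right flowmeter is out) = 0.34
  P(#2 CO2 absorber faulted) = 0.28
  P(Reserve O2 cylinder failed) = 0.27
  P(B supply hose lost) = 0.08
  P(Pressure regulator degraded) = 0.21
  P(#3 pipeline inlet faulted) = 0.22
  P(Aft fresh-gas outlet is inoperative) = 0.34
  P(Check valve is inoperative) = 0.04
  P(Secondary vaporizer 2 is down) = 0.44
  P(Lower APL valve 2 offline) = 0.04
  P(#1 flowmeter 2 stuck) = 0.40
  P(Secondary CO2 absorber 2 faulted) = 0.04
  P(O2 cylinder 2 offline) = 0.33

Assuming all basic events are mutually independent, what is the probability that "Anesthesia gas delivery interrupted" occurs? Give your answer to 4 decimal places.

0.8385

P(Scavenge line inoperative) [AND] = 0.17 × 0.34 × 0.28 × 0.27 = 0.004370
P(O2 supply down) [OR] = 1 − (1−0.004370) × (1−0.08) = 0.084020
P(Breathing circuit fails) [AND] = 0.14 × 0.084020 = 0.011763
P(Pipeline path inoperative) [AND] = 0.22 × 0.34 × 0.04 = 0.002992
P(Cylinder backup fails) [OR] = 1 − (1−0.04) × (1−0.40) × (1−0.04) × (1−0.33) = 0.629517
P(Vaporizer chain fails) [OR] = 1 − (1−0.21) × (1−0.002992) × (1−0.44) × (1−0.629517) = 0.836589
P(Anesthesia gas delivery interrupted) [OR] = 1 − (1−0.011763) × (1−0.836589) = 0.838511
Rounded to 4 decimal places: P(Anesthesia gas delivery interrupted) ≈ 0.8385.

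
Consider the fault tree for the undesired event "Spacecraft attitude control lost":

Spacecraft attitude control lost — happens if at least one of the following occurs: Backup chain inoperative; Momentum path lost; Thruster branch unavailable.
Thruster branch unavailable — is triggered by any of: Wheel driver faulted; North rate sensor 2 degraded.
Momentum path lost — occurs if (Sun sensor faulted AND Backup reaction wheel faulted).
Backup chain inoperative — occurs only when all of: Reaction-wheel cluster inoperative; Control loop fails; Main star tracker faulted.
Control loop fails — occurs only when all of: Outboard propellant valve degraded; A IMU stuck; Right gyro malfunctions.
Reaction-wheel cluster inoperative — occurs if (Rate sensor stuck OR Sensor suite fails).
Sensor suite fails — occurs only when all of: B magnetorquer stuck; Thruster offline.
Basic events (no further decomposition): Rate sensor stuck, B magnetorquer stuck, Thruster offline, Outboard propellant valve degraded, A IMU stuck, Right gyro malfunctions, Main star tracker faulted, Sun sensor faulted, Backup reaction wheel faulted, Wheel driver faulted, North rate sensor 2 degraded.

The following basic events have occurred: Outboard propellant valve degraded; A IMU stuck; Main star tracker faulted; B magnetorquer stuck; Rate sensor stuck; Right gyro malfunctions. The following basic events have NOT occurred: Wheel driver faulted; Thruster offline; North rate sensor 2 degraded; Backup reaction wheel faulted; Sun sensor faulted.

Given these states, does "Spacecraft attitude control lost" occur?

Yes

Sensor suite fails [AND]: B magnetorquer stuck=occurs, Thruster offline=not → not all inputs occur → does not occur.
Reaction-wheel cluster inoperative [OR]: Rate sensor stuck=occurs, Sensor suite fails=not → at least one input occurs → occurs.
Control loop fails [AND]: Outboard propellant valve degraded=occurs, A IMU stuck=occurs, Right gyro malfunctions=occurs → all inputs occur → occurs.
Backup chain inoperative [AND]: Reaction-wheel cluster inoperative=occurs, Control loop fails=occurs, Main star tracker faulted=occurs → all inputs occur → occurs.
Momentum path lost [AND]: Sun sensor faulted=not, Backup reaction wheel faulted=not → not all inputs occur → does not occur.
Thruster branch unavailable [OR]: Wheel driver faulted=not, North rate sensor 2 degraded=not → no input occurs → does not occur.
Spacecraft attitude control lost [OR]: Backup chain inoperative=occurs, Momentum path lost=not, Thruster branch unavailable=not → at least one input occurs → occurs.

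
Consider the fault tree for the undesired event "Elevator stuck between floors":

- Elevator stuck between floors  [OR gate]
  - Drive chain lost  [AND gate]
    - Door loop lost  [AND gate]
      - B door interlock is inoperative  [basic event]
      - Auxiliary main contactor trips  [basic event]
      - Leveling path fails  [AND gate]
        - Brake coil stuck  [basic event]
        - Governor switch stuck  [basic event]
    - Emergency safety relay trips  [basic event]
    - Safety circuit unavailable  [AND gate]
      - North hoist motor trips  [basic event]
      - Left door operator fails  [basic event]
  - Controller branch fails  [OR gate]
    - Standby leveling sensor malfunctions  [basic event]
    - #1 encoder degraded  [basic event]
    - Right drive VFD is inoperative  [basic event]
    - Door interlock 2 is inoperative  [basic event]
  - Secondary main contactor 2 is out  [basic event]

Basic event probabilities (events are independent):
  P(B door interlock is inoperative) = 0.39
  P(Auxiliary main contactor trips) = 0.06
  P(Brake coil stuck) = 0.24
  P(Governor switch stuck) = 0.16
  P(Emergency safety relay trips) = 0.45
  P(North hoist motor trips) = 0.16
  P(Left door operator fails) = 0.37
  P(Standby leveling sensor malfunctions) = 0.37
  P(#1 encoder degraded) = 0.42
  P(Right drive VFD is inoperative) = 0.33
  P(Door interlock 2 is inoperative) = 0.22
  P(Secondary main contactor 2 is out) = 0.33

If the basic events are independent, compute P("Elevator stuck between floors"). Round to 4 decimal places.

P(Leveling path fails) [AND] = 0.24 × 0.16 = 0.038400
P(Door loop lost) [AND] = 0.39 × 0.06 × 0.038400 = 0.000899
P(Safety circuit unavailable) [AND] = 0.16 × 0.37 = 0.059200
P(Drive chain lost) [AND] = 0.000899 × 0.45 × 0.059200 = 0.000024
P(Controller branch fails) [OR] = 1 − (1−0.37) × (1−0.42) × (1−0.33) × (1−0.22) = 0.809042
P(Elevator stuck between floors) [OR] = 1 − (1−0.000024) × (1−0.809042) × (1−0.33) = 0.872061
Rounded to 4 decimal places: P(Elevator stuck between floors) ≈ 0.8721.

0.8721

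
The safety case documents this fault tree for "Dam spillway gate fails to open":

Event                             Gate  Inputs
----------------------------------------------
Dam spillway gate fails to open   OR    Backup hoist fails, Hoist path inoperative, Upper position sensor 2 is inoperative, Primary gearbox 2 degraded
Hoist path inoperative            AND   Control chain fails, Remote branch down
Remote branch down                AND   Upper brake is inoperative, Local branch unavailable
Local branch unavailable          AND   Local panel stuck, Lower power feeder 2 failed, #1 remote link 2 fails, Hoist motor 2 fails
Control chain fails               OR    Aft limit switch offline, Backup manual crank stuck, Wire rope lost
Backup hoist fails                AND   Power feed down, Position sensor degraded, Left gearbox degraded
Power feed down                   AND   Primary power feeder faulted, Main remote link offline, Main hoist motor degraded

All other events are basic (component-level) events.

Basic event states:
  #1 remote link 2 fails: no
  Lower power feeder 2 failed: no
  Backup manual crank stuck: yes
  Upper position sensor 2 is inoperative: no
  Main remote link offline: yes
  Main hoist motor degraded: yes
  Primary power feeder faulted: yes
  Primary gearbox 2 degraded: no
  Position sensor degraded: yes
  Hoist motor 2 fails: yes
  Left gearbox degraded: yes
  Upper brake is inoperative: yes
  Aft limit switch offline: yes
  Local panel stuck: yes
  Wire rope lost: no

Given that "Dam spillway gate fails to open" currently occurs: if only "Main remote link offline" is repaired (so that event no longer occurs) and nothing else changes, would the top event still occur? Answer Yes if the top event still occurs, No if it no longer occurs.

No

Counterfactual: set "Main remote link offline" to not occurred.
Power feed down [AND]: Primary power feeder faulted=occurs, Main remote link offline=not, Main hoist motor degraded=occurs → not all inputs occur → does not occur.
Backup hoist fails [AND]: Power feed down=not, Position sensor degraded=occurs, Left gearbox degraded=occurs → not all inputs occur → does not occur.
Control chain fails [OR]: Aft limit switch offline=occurs, Backup manual crank stuck=occurs, Wire rope lost=not → at least one input occurs → occurs.
Local branch unavailable [AND]: Local panel stuck=occurs, Lower power feeder 2 failed=not, #1 remote link 2 fails=not, Hoist motor 2 fails=occurs → not all inputs occur → does not occur.
Remote branch down [AND]: Upper brake is inoperative=occurs, Local branch unavailable=not → not all inputs occur → does not occur.
Hoist path inoperative [AND]: Control chain fails=occurs, Remote branch down=not → not all inputs occur → does not occur.
Dam spillway gate fails to open [OR]: Backup hoist fails=not, Hoist path inoperative=not, Upper position sensor 2 is inoperative=not, Primary gearbox 2 degraded=not → no input occurs → does not occur.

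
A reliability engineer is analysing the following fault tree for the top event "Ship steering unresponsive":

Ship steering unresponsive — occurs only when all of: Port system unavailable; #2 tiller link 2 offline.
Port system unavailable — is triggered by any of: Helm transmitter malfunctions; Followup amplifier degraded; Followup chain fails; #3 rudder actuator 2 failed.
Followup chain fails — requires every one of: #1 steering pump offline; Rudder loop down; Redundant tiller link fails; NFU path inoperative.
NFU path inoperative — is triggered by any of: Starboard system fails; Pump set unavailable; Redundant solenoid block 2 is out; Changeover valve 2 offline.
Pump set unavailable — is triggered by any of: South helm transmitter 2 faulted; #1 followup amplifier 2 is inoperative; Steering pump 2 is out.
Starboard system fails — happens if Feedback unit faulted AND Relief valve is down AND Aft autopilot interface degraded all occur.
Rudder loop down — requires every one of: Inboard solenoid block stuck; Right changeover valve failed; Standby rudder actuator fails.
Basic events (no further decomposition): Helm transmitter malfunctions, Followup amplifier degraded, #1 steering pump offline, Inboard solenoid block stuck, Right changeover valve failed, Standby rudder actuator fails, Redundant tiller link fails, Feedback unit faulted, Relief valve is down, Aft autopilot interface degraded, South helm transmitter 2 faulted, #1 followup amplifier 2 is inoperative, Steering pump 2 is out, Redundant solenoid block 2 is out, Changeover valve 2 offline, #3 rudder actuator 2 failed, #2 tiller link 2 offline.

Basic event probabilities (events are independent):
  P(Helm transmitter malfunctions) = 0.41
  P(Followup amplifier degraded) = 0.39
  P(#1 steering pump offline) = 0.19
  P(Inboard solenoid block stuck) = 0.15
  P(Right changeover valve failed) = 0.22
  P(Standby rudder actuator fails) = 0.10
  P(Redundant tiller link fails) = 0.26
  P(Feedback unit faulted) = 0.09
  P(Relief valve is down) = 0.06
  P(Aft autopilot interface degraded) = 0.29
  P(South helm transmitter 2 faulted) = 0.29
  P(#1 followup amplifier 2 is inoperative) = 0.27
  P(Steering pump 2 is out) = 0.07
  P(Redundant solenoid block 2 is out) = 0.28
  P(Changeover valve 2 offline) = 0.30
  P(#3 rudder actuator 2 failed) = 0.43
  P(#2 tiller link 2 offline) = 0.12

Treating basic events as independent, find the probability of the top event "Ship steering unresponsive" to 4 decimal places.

0.0954

P(Rudder loop down) [AND] = 0.15 × 0.22 × 0.10 = 0.003300
P(Starboard system fails) [AND] = 0.09 × 0.06 × 0.29 = 0.001566
P(Pump set unavailable) [OR] = 1 − (1−0.29) × (1−0.27) × (1−0.07) = 0.517981
P(NFU path inoperative) [OR] = 1 − (1−0.001566) × (1−0.517981) × (1−0.28) × (1−0.30) = 0.757443
P(Followup chain fails) [AND] = 0.19 × 0.003300 × 0.26 × 0.757443 = 0.000123
P(Port system unavailable) [OR] = 1 − (1−0.41) × (1−0.39) × (1−0.000123) × (1−0.43) = 0.794882
P(Ship steering unresponsive) [AND] = 0.794882 × 0.12 = 0.095386
Rounded to 4 decimal places: P(Ship steering unresponsive) ≈ 0.0954.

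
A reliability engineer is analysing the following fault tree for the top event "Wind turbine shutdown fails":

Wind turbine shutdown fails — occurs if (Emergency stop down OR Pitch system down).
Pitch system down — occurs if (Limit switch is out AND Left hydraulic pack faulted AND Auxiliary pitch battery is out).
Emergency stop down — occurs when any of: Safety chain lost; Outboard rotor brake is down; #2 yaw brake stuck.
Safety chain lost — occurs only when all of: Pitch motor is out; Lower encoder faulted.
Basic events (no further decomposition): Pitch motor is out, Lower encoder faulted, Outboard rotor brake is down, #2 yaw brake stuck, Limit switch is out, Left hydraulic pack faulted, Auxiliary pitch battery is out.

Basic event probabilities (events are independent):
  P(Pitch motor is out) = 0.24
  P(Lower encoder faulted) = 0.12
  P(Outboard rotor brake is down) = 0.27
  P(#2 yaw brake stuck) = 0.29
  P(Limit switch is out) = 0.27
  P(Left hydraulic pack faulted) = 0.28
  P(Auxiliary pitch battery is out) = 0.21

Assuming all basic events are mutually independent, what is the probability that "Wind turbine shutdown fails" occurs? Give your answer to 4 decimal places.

0.5046

P(Safety chain lost) [AND] = 0.24 × 0.12 = 0.028800
P(Emergency stop down) [OR] = 1 − (1−0.028800) × (1−0.27) × (1−0.29) = 0.496627
P(Pitch system down) [AND] = 0.27 × 0.28 × 0.21 = 0.015876
P(Wind turbine shutdown fails) [OR] = 1 − (1−0.496627) × (1−0.015876) = 0.504619
Rounded to 4 decimal places: P(Wind turbine shutdown fails) ≈ 0.5046.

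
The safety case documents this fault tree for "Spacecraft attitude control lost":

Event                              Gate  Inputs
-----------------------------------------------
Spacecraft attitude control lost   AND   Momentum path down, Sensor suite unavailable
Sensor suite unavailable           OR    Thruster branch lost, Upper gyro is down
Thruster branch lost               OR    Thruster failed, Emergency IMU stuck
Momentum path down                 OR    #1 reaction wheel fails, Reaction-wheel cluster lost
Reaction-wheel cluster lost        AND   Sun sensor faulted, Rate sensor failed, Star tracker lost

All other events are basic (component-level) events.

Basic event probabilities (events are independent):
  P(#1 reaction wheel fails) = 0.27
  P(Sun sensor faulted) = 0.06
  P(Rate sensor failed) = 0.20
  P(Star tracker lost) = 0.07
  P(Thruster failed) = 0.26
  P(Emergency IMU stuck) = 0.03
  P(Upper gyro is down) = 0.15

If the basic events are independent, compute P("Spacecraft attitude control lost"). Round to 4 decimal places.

P(Reaction-wheel cluster lost) [AND] = 0.06 × 0.20 × 0.07 = 0.000840
P(Momentum path down) [OR] = 1 − (1−0.27) × (1−0.000840) = 0.270613
P(Thruster branch lost) [OR] = 1 − (1−0.26) × (1−0.03) = 0.282200
P(Sensor suite unavailable) [OR] = 1 − (1−0.282200) × (1−0.15) = 0.389870
P(Spacecraft attitude control lost) [AND] = 0.270613 × 0.389870 = 0.105504
Rounded to 4 decimal places: P(Spacecraft attitude control lost) ≈ 0.1055.

0.1055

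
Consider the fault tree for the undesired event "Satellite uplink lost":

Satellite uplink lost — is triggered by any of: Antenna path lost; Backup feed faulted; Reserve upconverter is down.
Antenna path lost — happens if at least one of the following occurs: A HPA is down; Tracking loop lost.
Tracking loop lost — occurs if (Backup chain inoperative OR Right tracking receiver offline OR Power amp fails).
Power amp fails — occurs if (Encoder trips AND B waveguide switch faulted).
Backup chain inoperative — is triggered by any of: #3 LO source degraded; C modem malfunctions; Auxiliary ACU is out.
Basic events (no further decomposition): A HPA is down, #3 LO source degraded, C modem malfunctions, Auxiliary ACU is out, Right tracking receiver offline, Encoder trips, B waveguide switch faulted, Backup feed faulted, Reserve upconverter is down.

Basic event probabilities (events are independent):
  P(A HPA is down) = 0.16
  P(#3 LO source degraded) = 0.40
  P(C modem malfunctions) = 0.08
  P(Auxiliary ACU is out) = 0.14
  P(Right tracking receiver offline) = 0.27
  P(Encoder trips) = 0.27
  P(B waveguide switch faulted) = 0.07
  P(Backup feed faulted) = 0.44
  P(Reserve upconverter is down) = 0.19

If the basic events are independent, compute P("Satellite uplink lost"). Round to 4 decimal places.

0.8705

P(Backup chain inoperative) [OR] = 1 − (1−0.40) × (1−0.08) × (1−0.14) = 0.525280
P(Power amp fails) [AND] = 0.27 × 0.07 = 0.018900
P(Tracking loop lost) [OR] = 1 − (1−0.525280) × (1−0.27) × (1−0.018900) = 0.660004
P(Antenna path lost) [OR] = 1 − (1−0.16) × (1−0.660004) = 0.714403
P(Satellite uplink lost) [OR] = 1 − (1−0.714403) × (1−0.44) × (1−0.19) = 0.870453
Rounded to 4 decimal places: P(Satellite uplink lost) ≈ 0.8705.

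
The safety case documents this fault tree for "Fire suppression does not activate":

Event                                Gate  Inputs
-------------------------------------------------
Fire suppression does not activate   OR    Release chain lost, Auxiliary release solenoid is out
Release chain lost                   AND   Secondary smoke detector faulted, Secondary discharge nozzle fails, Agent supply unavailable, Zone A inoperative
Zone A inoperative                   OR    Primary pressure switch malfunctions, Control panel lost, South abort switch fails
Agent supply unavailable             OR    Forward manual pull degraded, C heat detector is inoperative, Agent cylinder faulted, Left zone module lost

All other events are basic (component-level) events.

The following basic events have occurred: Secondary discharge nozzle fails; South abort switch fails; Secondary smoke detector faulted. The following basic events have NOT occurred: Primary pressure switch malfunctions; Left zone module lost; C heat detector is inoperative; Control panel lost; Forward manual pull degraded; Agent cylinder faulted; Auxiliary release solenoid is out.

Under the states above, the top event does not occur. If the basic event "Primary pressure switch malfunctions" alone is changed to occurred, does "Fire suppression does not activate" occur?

Counterfactual: set "Primary pressure switch malfunctions" to occurred.
Agent supply unavailable [OR]: Forward manual pull degraded=not, C heat detector is inoperative=not, Agent cylinder faulted=not, Left zone module lost=not → no input occurs → does not occur.
Zone A inoperative [OR]: Primary pressure switch malfunctions=occurs, Control panel lost=not, South abort switch fails=occurs → at least one input occurs → occurs.
Release chain lost [AND]: Secondary smoke detector faulted=occurs, Secondary discharge nozzle fails=occurs, Agent supply unavailable=not, Zone A inoperative=occurs → not all inputs occur → does not occur.
Fire suppression does not activate [OR]: Release chain lost=not, Auxiliary release solenoid is out=not → no input occurs → does not occur.

No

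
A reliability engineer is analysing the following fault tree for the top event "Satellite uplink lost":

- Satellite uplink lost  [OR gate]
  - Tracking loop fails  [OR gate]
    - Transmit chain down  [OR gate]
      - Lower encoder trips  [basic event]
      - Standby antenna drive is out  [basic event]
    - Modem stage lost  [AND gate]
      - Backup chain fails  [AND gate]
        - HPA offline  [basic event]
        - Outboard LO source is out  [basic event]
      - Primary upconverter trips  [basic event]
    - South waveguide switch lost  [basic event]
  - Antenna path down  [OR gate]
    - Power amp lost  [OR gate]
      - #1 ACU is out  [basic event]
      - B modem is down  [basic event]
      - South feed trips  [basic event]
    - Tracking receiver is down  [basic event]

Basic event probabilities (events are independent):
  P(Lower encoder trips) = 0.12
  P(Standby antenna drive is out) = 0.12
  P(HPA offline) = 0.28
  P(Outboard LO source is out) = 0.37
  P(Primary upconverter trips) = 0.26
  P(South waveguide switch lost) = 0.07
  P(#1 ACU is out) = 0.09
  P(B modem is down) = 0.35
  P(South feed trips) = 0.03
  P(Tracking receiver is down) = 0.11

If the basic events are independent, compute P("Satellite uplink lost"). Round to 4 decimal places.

0.6421

P(Transmit chain down) [OR] = 1 − (1−0.12) × (1−0.12) = 0.225600
P(Backup chain fails) [AND] = 0.28 × 0.37 = 0.103600
P(Modem stage lost) [AND] = 0.103600 × 0.26 = 0.026936
P(Tracking loop fails) [OR] = 1 − (1−0.225600) × (1−0.026936) × (1−0.07) = 0.299207
P(Power amp lost) [OR] = 1 − (1−0.09) × (1−0.35) × (1−0.03) = 0.426245
P(Antenna path down) [OR] = 1 − (1−0.426245) × (1−0.11) = 0.489358
P(Satellite uplink lost) [OR] = 1 − (1−0.299207) × (1−0.489358) = 0.642146
Rounded to 4 decimal places: P(Satellite uplink lost) ≈ 0.6421.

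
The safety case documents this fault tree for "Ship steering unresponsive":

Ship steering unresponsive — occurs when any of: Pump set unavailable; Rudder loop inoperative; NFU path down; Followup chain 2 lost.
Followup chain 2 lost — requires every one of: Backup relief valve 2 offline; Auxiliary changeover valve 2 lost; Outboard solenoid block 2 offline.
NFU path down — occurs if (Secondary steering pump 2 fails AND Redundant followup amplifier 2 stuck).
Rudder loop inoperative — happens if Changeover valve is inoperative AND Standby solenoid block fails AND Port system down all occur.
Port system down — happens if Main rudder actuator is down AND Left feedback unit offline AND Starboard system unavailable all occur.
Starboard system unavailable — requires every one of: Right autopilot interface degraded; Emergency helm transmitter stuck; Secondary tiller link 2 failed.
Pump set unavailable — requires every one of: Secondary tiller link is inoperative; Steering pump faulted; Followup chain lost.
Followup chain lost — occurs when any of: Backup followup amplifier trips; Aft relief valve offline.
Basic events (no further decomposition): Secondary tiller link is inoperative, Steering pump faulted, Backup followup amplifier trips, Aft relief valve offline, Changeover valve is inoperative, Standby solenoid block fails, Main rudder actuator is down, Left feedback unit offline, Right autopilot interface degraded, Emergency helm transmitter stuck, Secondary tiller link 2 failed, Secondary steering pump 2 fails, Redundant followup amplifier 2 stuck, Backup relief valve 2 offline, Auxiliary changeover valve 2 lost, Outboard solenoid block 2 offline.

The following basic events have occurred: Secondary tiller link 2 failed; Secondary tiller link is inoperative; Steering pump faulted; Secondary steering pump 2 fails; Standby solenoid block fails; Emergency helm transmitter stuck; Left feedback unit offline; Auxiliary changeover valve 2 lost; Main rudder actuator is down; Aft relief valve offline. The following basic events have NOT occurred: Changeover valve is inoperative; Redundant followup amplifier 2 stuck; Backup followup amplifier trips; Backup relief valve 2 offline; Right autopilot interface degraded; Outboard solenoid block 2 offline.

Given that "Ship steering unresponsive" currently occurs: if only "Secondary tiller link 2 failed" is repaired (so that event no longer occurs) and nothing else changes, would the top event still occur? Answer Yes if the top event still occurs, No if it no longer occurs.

Yes

Counterfactual: set "Secondary tiller link 2 failed" to not occurred.
Followup chain lost [OR]: Backup followup amplifier trips=not, Aft relief valve offline=occurs → at least one input occurs → occurs.
Pump set unavailable [AND]: Secondary tiller link is inoperative=occurs, Steering pump faulted=occurs, Followup chain lost=occurs → all inputs occur → occurs.
Starboard system unavailable [AND]: Right autopilot interface degraded=not, Emergency helm transmitter stuck=occurs, Secondary tiller link 2 failed=not → not all inputs occur → does not occur.
Port system down [AND]: Main rudder actuator is down=occurs, Left feedback unit offline=occurs, Starboard system unavailable=not → not all inputs occur → does not occur.
Rudder loop inoperative [AND]: Changeover valve is inoperative=not, Standby solenoid block fails=occurs, Port system down=not → not all inputs occur → does not occur.
NFU path down [AND]: Secondary steering pump 2 fails=occurs, Redundant followup amplifier 2 stuck=not → not all inputs occur → does not occur.
Followup chain 2 lost [AND]: Backup relief valve 2 offline=not, Auxiliary changeover valve 2 lost=occurs, Outboard solenoid block 2 offline=not → not all inputs occur → does not occur.
Ship steering unresponsive [OR]: Pump set unavailable=occurs, Rudder loop inoperative=not, NFU path down=not, Followup chain 2 lost=not → at least one input occurs → occurs.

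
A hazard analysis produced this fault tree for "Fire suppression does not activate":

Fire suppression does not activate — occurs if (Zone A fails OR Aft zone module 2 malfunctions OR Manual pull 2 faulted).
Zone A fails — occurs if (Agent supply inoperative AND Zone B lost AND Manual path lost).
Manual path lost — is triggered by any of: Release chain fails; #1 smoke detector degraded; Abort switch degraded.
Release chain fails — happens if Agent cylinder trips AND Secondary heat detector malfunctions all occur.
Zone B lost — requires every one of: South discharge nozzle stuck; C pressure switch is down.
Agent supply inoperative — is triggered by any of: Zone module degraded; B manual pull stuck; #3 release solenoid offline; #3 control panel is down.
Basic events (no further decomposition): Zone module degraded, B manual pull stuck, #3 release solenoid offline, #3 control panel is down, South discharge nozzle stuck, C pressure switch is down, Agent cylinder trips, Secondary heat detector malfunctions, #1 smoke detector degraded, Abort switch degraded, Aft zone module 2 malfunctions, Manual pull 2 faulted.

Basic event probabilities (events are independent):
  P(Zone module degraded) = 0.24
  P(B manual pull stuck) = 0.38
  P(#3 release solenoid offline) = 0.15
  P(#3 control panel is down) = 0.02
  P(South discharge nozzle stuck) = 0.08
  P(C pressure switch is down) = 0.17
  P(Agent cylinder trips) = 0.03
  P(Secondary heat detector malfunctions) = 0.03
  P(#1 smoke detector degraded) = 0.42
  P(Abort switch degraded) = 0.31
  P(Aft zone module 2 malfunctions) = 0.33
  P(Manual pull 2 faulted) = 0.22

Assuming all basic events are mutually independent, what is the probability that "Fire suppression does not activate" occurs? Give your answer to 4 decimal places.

0.4800

P(Agent supply inoperative) [OR] = 1 − (1−0.24) × (1−0.38) × (1−0.15) × (1−0.02) = 0.607490
P(Zone B lost) [AND] = 0.08 × 0.17 = 0.013600
P(Release chain fails) [AND] = 0.03 × 0.03 = 0.000900
P(Manual path lost) [OR] = 1 − (1−0.000900) × (1−0.42) × (1−0.31) = 0.600160
P(Zone A fails) [AND] = 0.607490 × 0.013600 × 0.600160 = 0.004958
P(Fire suppression does not activate) [OR] = 1 − (1−0.004958) × (1−0.33) × (1−0.22) = 0.479991
Rounded to 4 decimal places: P(Fire suppression does not activate) ≈ 0.4800.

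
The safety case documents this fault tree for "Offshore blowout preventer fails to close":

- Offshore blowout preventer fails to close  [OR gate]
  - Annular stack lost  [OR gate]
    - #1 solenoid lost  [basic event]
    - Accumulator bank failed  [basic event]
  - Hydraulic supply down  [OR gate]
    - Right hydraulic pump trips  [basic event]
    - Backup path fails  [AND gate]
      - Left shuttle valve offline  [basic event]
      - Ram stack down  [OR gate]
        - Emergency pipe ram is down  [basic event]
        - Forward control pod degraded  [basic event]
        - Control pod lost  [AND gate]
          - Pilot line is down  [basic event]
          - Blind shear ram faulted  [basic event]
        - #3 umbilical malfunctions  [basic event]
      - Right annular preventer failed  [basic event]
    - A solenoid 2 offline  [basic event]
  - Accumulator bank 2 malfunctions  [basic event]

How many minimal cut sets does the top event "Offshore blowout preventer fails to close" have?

9

Annular stack lost [OR]: union of children's cut sets → 2 cut set(s).
Control pod lost [AND]: one cut set from each child combined → 1 × 1 = 1 cut set(s).
Ram stack down [OR]: union of children's cut sets → 4 cut set(s).
Backup path fails [AND]: one cut set from each child combined → 1 × 4 × 1 = 4 cut set(s).
Hydraulic supply down [OR]: union of children's cut sets → 6 cut set(s).
Offshore blowout preventer fails to close [OR]: union of children's cut sets → 9 cut set(s).
Minimal cut sets: {#1 solenoid lost}; {Accumulator bank failed}; {Right hydraulic pump trips}; {Emergency pipe ram is down, Left shuttle valve offline, Right annular preventer failed}; {Forward control pod degraded, Left shuttle valve offline, Right annular preventer failed}; {Blind shear ram faulted, Left shuttle valve offline, Pilot line is down, Right annular preventer failed}; {#3 umbilical malfunctions, Left shuttle valve offline, Right annular preventer failed}; {A solenoid 2 offline}; {Accumulator bank 2 malfunctions}.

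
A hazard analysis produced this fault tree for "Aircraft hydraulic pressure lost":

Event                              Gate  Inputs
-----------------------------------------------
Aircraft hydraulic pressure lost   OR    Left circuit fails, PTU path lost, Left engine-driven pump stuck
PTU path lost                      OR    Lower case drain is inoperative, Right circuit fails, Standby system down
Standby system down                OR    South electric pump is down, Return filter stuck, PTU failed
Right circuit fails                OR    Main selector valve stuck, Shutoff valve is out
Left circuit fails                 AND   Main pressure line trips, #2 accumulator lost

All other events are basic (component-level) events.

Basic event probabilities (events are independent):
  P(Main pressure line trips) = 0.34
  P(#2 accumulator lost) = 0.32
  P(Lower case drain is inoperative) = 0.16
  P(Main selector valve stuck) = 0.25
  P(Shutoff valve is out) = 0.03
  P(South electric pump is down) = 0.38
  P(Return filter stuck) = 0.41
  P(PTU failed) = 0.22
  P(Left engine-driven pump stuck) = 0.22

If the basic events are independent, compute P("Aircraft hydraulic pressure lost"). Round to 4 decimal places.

0.8788

P(Left circuit fails) [AND] = 0.34 × 0.32 = 0.108800
P(Right circuit fails) [OR] = 1 − (1−0.25) × (1−0.03) = 0.272500
P(Standby system down) [OR] = 1 − (1−0.38) × (1−0.41) × (1−0.22) = 0.714676
P(PTU path lost) [OR] = 1 − (1−0.16) × (1−0.272500) × (1−0.714676) = 0.825639
P(Aircraft hydraulic pressure lost) [OR] = 1 − (1−0.108800) × (1−0.825639) × (1−0.22) = 0.878795
Rounded to 4 decimal places: P(Aircraft hydraulic pressure lost) ≈ 0.8788.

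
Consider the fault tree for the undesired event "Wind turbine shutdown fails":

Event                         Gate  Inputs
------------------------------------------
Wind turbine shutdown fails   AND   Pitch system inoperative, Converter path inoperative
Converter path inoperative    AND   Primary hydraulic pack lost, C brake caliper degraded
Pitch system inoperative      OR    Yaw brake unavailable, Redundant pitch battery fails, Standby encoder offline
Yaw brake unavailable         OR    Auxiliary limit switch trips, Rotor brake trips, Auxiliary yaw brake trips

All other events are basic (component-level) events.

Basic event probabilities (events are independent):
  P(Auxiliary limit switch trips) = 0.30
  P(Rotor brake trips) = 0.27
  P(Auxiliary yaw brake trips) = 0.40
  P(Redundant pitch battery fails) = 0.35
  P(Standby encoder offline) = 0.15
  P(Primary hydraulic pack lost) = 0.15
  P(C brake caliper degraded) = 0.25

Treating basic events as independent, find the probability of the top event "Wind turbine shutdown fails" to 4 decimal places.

0.0311

P(Yaw brake unavailable) [OR] = 1 − (1−0.30) × (1−0.27) × (1−0.40) = 0.693400
P(Pitch system inoperative) [OR] = 1 − (1−0.693400) × (1−0.35) × (1−0.15) = 0.830604
P(Converter path inoperative) [AND] = 0.15 × 0.25 = 0.037500
P(Wind turbine shutdown fails) [AND] = 0.830604 × 0.037500 = 0.031148
Rounded to 4 decimal places: P(Wind turbine shutdown fails) ≈ 0.0311.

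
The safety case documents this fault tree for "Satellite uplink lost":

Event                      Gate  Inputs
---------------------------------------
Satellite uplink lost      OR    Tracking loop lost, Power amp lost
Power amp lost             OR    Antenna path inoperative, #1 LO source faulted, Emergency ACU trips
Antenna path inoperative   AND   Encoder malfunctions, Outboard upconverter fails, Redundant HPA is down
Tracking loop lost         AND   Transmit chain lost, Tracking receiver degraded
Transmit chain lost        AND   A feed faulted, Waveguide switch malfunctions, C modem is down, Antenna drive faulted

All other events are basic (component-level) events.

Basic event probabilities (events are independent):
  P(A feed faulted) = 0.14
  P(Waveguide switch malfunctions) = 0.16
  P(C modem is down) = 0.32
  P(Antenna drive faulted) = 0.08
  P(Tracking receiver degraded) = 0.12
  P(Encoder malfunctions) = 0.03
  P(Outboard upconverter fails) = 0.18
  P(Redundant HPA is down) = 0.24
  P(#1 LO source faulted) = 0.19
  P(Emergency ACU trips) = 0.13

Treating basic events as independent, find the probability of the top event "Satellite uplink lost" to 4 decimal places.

0.2963

P(Transmit chain lost) [AND] = 0.14 × 0.16 × 0.32 × 0.08 = 0.000573
P(Tracking loop lost) [AND] = 0.000573 × 0.12 = 0.000069
P(Antenna path inoperative) [AND] = 0.03 × 0.18 × 0.24 = 0.001296
P(Power amp lost) [OR] = 1 − (1−0.001296) × (1−0.19) × (1−0.13) = 0.296213
P(Satellite uplink lost) [OR] = 1 − (1−0.000069) × (1−0.296213) = 0.296262
Rounded to 4 decimal places: P(Satellite uplink lost) ≈ 0.2963.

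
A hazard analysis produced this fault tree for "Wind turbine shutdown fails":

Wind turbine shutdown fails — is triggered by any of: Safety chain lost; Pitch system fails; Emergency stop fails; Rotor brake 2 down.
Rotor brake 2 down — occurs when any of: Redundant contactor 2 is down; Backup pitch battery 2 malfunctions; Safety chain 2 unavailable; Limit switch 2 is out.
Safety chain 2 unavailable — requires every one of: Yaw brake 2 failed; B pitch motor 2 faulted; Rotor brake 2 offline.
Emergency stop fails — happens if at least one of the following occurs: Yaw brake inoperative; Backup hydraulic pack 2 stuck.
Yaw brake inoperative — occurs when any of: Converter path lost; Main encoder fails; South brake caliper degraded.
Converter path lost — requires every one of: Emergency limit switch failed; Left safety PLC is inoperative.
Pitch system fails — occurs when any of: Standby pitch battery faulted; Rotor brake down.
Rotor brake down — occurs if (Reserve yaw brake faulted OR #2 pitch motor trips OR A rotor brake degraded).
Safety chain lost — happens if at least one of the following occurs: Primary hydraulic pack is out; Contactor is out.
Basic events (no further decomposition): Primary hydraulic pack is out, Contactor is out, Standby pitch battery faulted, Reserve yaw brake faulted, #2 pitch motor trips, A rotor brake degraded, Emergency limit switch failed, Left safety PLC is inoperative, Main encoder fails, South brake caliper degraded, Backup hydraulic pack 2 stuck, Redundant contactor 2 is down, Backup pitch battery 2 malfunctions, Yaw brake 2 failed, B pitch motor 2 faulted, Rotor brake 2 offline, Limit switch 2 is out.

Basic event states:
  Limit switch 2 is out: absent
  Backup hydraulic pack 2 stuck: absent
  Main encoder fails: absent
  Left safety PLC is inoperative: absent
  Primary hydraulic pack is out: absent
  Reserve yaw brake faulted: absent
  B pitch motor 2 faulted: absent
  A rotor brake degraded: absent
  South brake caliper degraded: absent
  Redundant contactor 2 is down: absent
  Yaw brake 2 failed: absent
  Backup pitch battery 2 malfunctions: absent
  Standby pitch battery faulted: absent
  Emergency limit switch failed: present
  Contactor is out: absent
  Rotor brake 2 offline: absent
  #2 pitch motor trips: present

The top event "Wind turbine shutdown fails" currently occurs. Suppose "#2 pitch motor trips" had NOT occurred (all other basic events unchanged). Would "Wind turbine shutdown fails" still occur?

No

Counterfactual: set "#2 pitch motor trips" to not occurred.
Safety chain lost [OR]: Primary hydraulic pack is out=not, Contactor is out=not → no input occurs → does not occur.
Rotor brake down [OR]: Reserve yaw brake faulted=not, #2 pitch motor trips=not, A rotor brake degraded=not → no input occurs → does not occur.
Pitch system fails [OR]: Standby pitch battery faulted=not, Rotor brake down=not → no input occurs → does not occur.
Converter path lost [AND]: Emergency limit switch failed=occurs, Left safety PLC is inoperative=not → not all inputs occur → does not occur.
Yaw brake inoperative [OR]: Converter path lost=not, Main encoder fails=not, South brake caliper degraded=not → no input occurs → does not occur.
Emergency stop fails [OR]: Yaw brake inoperative=not, Backup hydraulic pack 2 stuck=not → no input occurs → does not occur.
Safety chain 2 unavailable [AND]: Yaw brake 2 failed=not, B pitch motor 2 faulted=not, Rotor brake 2 offline=not → not all inputs occur → does not occur.
Rotor brake 2 down [OR]: Redundant contactor 2 is down=not, Backup pitch battery 2 malfunctions=not, Safety chain 2 unavailable=not, Limit switch 2 is out=not → no input occurs → does not occur.
Wind turbine shutdown fails [OR]: Safety chain lost=not, Pitch system fails=not, Emergency stop fails=not, Rotor brake 2 down=not → no input occurs → does not occur.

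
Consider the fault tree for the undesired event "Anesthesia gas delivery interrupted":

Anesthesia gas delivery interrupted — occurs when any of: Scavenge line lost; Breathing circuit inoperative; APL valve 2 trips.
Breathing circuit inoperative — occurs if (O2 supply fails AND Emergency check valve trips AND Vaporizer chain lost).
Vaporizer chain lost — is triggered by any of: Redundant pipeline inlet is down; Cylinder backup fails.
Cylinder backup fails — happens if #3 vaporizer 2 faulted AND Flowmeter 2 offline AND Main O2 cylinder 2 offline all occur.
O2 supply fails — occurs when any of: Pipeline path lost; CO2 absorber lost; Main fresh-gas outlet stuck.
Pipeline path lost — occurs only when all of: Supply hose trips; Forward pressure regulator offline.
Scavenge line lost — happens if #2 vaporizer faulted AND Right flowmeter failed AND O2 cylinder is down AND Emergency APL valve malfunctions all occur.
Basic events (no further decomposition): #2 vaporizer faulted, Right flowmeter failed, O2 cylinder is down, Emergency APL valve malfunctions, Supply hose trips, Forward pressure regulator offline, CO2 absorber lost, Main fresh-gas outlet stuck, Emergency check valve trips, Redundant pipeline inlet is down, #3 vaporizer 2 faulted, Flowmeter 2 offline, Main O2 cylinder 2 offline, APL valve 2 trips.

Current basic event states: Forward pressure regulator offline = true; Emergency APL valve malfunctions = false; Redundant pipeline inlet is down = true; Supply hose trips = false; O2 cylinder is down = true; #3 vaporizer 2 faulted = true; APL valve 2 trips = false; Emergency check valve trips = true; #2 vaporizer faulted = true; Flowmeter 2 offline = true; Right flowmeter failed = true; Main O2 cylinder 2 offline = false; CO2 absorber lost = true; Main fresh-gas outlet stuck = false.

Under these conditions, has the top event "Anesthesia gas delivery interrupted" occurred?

Scavenge line lost [AND]: #2 vaporizer faulted=occurs, Right flowmeter failed=occurs, O2 cylinder is down=occurs, Emergency APL valve malfunctions=not → not all inputs occur → does not occur.
Pipeline path lost [AND]: Supply hose trips=not, Forward pressure regulator offline=occurs → not all inputs occur → does not occur.
O2 supply fails [OR]: Pipeline path lost=not, CO2 absorber lost=occurs, Main fresh-gas outlet stuck=not → at least one input occurs → occurs.
Cylinder backup fails [AND]: #3 vaporizer 2 faulted=occurs, Flowmeter 2 offline=occurs, Main O2 cylinder 2 offline=not → not all inputs occur → does not occur.
Vaporizer chain lost [OR]: Redundant pipeline inlet is down=occurs, Cylinder backup fails=not → at least one input occurs → occurs.
Breathing circuit inoperative [AND]: O2 supply fails=occurs, Emergency check valve trips=occurs, Vaporizer chain lost=occurs → all inputs occur → occurs.
Anesthesia gas delivery interrupted [OR]: Scavenge line lost=not, Breathing circuit inoperative=occurs, APL valve 2 trips=not → at least one input occurs → occurs.

Yes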